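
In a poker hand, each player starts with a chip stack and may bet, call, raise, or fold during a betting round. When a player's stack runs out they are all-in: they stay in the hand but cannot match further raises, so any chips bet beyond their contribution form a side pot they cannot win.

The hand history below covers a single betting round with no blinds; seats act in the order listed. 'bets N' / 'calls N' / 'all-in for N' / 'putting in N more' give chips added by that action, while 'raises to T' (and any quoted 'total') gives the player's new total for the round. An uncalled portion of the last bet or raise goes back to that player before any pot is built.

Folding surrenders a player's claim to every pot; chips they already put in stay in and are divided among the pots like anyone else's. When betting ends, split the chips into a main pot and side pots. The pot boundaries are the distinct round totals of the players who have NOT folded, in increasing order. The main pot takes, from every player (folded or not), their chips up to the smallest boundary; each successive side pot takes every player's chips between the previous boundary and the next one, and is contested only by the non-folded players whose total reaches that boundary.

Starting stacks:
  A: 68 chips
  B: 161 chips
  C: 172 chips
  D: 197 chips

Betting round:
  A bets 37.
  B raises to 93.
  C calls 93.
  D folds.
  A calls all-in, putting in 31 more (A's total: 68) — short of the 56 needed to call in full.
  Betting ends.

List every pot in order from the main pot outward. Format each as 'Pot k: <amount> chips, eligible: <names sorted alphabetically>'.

Pot 1: 204 chips, eligible: A, B, C
Pot 2: 50 chips, eligible: B, C

Derivation:
Contributions: A=68, B=93, C=93
Folded: D
Pot levels (distinct totals of non-folded players): 68, 93
Layer 1-68: 68 each from A, B, C = 68*3 = 204 chips; eligible A, B, C
Layer 69-93: 25 each from B, C = 25*2 = 50 chips; eligible B, C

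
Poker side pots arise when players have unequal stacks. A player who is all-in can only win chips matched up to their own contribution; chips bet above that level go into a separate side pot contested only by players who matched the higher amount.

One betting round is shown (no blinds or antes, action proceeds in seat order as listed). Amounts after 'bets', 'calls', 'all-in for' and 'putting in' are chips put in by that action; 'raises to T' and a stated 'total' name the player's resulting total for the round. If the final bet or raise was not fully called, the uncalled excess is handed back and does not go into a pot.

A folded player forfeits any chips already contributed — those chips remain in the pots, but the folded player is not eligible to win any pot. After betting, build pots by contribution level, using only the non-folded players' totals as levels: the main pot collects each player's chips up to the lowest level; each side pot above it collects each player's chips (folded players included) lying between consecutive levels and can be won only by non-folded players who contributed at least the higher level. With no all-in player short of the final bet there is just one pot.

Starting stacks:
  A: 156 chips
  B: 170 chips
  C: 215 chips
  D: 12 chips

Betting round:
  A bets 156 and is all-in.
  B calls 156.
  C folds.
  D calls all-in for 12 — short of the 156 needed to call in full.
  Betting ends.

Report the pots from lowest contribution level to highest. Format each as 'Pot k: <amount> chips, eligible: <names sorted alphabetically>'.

Pot 1: 36 chips, eligible: A, B, D
Pot 2: 288 chips, eligible: A, B

Derivation:
Contributions: A=156, B=156, D=12
Folded: C
Pot levels (distinct totals of non-folded players): 12, 156
Layer 1-12: 12 each from A, B, D = 12*3 = 36 chips; eligible A, B, D
Layer 13-156: 144 each from A, B = 144*2 = 288 chips; eligible A, B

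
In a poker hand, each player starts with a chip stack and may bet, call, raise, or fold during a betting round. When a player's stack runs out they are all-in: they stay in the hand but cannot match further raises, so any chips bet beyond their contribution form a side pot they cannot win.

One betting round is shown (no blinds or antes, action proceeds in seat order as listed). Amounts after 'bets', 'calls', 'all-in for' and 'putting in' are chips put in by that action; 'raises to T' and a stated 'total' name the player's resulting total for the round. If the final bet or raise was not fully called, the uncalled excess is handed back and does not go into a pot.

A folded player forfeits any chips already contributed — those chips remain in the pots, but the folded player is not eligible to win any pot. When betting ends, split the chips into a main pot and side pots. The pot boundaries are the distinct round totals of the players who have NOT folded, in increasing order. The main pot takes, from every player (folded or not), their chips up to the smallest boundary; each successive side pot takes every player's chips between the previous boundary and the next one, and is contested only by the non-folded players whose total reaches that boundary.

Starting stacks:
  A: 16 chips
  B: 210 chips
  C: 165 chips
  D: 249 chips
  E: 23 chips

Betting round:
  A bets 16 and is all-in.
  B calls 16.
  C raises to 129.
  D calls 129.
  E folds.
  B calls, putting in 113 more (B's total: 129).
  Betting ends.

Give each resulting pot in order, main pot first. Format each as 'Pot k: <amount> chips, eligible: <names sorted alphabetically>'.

Contributions: A=16, B=129, C=129, D=129
Folded: E
Pot levels (distinct totals of non-folded players): 16, 129
Layer 1-16: 16 each from A, B, C, D = 16*4 = 64 chips; eligible A, B, C, D
Layer 17-129: 113 each from B, C, D = 113*3 = 339 chips; eligible B, C, D

Pot 1: 64 chips, eligible: A, B, C, D
Pot 2: 339 chips, eligible: B, C, D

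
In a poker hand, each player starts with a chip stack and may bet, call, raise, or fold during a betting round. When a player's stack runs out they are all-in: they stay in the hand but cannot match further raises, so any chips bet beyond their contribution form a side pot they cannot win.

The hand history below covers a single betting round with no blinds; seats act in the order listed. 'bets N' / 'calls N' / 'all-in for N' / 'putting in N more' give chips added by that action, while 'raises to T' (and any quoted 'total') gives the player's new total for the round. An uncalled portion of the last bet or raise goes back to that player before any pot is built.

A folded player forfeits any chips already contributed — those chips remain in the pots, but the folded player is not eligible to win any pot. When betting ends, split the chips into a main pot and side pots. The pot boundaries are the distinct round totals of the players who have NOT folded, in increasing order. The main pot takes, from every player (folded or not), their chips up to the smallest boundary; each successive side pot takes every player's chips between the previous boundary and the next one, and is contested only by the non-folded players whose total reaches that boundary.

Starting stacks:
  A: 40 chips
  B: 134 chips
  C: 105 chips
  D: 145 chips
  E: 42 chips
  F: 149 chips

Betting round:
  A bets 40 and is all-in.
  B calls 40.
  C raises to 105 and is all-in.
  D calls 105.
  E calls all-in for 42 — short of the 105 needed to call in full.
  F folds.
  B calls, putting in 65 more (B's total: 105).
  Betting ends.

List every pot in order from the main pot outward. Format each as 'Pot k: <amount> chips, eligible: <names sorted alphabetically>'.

Contributions: A=40, B=105, C=105, D=105, E=42
Folded: F
Pot levels (distinct totals of non-folded players): 40, 42, 105
Layer 1-40: 40 each from A, B, C, D, E = 40*5 = 200 chips; eligible A, B, C, D, E
Layer 41-42: 2 each from B, C, D, E = 2*4 = 8 chips; eligible B, C, D, E
Layer 43-105: 63 each from B, C, D = 63*3 = 189 chips; eligible B, C, D

Pot 1: 200 chips, eligible: A, B, C, D, E
Pot 2: 8 chips, eligible: B, C, D, E
Pot 3: 189 chips, eligible: B, C, D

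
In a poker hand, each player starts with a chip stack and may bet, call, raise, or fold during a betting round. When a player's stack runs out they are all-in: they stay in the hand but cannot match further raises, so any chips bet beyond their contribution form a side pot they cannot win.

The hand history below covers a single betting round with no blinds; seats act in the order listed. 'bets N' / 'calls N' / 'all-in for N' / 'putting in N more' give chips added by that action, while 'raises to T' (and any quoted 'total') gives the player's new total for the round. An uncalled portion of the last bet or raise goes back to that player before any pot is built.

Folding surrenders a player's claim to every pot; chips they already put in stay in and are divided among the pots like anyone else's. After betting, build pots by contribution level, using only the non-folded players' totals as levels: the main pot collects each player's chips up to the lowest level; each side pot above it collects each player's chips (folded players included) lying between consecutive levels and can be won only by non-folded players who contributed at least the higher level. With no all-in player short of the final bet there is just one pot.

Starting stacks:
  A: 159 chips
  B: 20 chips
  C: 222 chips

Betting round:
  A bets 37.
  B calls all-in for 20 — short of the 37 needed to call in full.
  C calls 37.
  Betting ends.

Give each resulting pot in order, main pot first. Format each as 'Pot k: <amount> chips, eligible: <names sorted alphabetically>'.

Pot 1: 60 chips, eligible: A, B, C
Pot 2: 34 chips, eligible: A, C

Derivation:
Contributions: A=37, B=20, C=37
Pot levels (distinct totals of non-folded players): 20, 37
Layer 1-20: 20 each from A, B, C = 20*3 = 60 chips; eligible A, B, C
Layer 21-37: 17 each from A, C = 17*2 = 34 chips; eligible A, C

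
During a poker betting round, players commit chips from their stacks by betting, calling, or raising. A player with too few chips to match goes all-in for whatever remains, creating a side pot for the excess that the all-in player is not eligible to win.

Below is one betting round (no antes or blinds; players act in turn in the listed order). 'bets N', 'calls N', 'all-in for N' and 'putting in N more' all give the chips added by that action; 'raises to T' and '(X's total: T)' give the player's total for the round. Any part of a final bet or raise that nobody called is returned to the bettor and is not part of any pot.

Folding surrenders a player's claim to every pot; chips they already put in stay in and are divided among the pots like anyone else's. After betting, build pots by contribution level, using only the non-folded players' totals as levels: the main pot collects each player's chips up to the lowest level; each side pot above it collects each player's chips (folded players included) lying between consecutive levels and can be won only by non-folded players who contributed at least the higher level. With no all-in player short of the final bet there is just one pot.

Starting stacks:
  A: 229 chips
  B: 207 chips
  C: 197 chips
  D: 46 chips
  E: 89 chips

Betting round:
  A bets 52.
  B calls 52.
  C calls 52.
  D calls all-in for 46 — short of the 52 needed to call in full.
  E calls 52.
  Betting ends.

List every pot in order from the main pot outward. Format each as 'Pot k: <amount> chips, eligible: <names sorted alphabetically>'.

Contributions: A=52, B=52, C=52, D=46, E=52
Pot levels (distinct totals of non-folded players): 46, 52
Layer 1-46: 46 each from A, B, C, D, E = 46*5 = 230 chips; eligible A, B, C, D, E
Layer 47-52: 6 each from A, B, C, E = 6*4 = 24 chips; eligible A, B, C, E

Pot 1: 230 chips, eligible: A, B, C, D, E
Pot 2: 24 chips, eligible: A, B, C, E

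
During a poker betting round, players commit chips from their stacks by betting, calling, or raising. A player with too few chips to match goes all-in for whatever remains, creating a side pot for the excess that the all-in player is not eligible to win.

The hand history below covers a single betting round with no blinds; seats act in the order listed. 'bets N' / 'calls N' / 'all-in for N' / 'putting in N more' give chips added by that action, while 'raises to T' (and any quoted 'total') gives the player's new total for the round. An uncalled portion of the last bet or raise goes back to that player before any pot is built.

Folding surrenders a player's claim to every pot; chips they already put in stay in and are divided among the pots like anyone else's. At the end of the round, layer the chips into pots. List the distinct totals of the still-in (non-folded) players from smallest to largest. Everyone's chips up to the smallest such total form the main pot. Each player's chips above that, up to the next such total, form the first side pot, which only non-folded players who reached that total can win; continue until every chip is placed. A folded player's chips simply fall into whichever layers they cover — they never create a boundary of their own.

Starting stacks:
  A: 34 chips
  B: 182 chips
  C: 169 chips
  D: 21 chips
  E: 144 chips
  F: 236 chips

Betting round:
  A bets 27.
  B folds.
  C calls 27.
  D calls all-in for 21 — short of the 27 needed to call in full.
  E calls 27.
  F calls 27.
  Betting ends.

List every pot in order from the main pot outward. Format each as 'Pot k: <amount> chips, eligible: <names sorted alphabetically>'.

Pot 1: 105 chips, eligible: A, C, D, E, F
Pot 2: 24 chips, eligible: A, C, E, F

Derivation:
Contributions: A=27, C=27, D=21, E=27, F=27
Folded: B
Pot levels (distinct totals of non-folded players): 21, 27
Layer 1-21: 21 each from A, C, D, E, F = 21*5 = 105 chips; eligible A, C, D, E, F
Layer 22-27: 6 each from A, C, E, F = 6*4 = 24 chips; eligible A, C, E, F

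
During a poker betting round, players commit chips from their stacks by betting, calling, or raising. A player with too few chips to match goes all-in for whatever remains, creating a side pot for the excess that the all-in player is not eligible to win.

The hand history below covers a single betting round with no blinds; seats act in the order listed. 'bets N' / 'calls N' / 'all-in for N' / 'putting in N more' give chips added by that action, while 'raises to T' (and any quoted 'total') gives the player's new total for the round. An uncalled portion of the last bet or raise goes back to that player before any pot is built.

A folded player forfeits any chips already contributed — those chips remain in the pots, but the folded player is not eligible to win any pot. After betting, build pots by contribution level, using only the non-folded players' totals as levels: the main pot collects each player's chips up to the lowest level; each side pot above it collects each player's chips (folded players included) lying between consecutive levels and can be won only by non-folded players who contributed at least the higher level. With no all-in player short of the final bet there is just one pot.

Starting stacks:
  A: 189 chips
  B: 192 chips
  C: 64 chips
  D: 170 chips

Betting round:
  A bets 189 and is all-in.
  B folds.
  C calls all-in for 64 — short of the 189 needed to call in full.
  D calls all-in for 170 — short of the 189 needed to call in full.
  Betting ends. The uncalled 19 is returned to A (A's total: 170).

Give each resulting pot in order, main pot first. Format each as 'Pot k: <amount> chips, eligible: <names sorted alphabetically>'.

Contributions (after 19 returned to A): A=170, C=64, D=170
Folded: B
Pot levels (distinct totals of non-folded players): 64, 170
Layer 1-64: 64 each from A, C, D = 64*3 = 192 chips; eligible A, C, D
Layer 65-170: 106 each from A, D = 106*2 = 212 chips; eligible A, D

Pot 1: 192 chips, eligible: A, C, D
Pot 2: 212 chips, eligible: A, D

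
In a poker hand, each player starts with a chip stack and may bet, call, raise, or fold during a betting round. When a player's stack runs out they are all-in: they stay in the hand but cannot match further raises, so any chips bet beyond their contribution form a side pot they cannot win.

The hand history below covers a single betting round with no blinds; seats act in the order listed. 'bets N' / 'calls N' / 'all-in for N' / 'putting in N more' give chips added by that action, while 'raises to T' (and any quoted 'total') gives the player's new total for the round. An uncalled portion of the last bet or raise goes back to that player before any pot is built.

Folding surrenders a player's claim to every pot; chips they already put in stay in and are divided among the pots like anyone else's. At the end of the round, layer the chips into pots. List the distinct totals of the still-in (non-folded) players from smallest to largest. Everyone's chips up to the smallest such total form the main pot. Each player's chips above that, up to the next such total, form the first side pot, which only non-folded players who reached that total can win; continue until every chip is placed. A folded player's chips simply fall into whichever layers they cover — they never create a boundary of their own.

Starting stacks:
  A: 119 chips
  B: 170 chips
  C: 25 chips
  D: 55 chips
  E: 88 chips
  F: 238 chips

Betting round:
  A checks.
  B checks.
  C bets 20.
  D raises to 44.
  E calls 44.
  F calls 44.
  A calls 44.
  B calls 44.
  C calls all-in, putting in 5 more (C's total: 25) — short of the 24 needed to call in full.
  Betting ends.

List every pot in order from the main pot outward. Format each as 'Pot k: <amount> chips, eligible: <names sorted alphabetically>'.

Contributions: A=44, B=44, C=25, D=44, E=44, F=44
Pot levels (distinct totals of non-folded players): 25, 44
Layer 1-25: 25 each from A, B, C, D, E, F = 25*6 = 150 chips; eligible A, B, C, D, E, F
Layer 26-44: 19 each from A, B, D, E, F = 19*5 = 95 chips; eligible A, B, D, E, F

Pot 1: 150 chips, eligible: A, B, C, D, E, F
Pot 2: 95 chips, eligible: A, B, D, E, F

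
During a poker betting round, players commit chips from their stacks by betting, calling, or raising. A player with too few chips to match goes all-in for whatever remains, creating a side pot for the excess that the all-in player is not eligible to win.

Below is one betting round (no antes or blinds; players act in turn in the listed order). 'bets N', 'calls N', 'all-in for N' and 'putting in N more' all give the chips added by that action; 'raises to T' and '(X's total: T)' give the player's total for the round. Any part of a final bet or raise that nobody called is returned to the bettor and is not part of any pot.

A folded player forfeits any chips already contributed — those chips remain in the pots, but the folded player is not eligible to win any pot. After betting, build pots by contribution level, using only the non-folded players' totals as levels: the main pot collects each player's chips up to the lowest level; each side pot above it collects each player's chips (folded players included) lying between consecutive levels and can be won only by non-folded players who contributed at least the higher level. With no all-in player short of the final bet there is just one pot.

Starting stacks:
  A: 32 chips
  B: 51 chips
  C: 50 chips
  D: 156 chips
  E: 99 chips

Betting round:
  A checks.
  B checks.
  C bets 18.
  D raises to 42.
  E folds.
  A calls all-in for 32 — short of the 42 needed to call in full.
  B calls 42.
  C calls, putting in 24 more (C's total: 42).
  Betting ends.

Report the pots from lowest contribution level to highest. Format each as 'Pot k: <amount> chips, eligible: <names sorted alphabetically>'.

Contributions: A=32, B=42, C=42, D=42
Folded: E
Pot levels (distinct totals of non-folded players): 32, 42
Layer 1-32: 32 each from A, B, C, D = 32*4 = 128 chips; eligible A, B, C, D
Layer 33-42: 10 each from B, C, D = 10*3 = 30 chips; eligible B, C, D

Pot 1: 128 chips, eligible: A, B, C, D
Pot 2: 30 chips, eligible: B, C, D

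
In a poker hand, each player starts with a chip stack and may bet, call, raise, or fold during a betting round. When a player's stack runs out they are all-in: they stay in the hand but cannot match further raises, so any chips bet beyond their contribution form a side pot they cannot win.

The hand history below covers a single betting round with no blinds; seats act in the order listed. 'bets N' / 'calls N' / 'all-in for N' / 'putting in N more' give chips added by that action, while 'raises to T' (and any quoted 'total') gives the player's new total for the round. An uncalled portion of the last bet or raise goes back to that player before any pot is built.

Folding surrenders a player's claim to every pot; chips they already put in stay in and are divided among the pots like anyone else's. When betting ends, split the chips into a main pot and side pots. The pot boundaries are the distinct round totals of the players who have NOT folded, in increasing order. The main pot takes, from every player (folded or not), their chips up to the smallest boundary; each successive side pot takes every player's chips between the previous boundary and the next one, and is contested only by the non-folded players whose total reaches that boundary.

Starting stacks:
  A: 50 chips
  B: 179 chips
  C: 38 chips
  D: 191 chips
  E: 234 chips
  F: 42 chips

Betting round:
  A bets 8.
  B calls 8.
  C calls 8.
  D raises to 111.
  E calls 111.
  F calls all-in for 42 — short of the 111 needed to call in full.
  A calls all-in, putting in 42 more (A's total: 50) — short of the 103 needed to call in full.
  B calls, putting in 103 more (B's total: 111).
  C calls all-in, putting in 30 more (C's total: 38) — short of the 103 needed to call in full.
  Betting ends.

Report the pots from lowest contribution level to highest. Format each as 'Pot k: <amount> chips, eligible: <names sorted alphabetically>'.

Contributions: A=50, B=111, C=38, D=111, E=111, F=42
Pot levels (distinct totals of non-folded players): 38, 42, 50, 111
Layer 1-38: 38 each from A, B, C, D, E, F = 38*6 = 228 chips; eligible A, B, C, D, E, F
Layer 39-42: 4 each from A, B, D, E, F = 4*5 = 20 chips; eligible A, B, D, E, F
Layer 43-50: 8 each from A, B, D, E = 8*4 = 32 chips; eligible A, B, D, E
Layer 51-111: 61 each from B, D, E = 61*3 = 183 chips; eligible B, D, E

Pot 1: 228 chips, eligible: A, B, C, D, E, F
Pot 2: 20 chips, eligible: A, B, D, E, F
Pot 3: 32 chips, eligible: A, B, D, E
Pot 4: 183 chips, eligible: B, D, E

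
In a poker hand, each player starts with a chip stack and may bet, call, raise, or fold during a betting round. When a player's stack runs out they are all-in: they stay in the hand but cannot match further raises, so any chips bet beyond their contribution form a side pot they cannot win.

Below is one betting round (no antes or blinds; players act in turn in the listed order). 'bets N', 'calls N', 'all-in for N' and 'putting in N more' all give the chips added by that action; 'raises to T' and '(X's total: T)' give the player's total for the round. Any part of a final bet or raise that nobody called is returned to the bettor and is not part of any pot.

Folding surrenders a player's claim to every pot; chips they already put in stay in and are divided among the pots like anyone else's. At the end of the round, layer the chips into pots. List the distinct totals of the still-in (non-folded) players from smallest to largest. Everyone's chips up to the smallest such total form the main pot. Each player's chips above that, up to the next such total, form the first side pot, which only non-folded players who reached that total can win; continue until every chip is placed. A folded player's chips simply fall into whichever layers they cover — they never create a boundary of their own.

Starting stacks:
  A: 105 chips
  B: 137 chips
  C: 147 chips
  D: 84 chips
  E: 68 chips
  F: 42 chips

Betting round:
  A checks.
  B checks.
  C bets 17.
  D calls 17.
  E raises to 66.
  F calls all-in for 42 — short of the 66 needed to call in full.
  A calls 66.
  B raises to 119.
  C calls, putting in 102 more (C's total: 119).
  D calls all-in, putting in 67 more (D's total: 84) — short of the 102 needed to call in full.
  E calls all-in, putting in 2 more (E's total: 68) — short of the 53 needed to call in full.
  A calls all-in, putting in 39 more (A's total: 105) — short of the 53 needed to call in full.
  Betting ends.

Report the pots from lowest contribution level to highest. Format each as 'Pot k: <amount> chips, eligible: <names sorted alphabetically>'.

Pot 1: 252 chips, eligible: A, B, C, D, E, F
Pot 2: 130 chips, eligible: A, B, C, D, E
Pot 3: 64 chips, eligible: A, B, C, D
Pot 4: 63 chips, eligible: A, B, C
Pot 5: 28 chips, eligible: B, C

Derivation:
Contributions: A=105, B=119, C=119, D=84, E=68, F=42
Pot levels (distinct totals of non-folded players): 42, 68, 84, 105, 119
Layer 1-42: 42 each from A, B, C, D, E, F = 42*6 = 252 chips; eligible A, B, C, D, E, F
Layer 43-68: 26 each from A, B, C, D, E = 26*5 = 130 chips; eligible A, B, C, D, E
Layer 69-84: 16 each from A, B, C, D = 16*4 = 64 chips; eligible A, B, C, D
Layer 85-105: 21 each from A, B, C = 21*3 = 63 chips; eligible A, B, C
Layer 106-119: 14 each from B, C = 14*2 = 28 chips; eligible B, C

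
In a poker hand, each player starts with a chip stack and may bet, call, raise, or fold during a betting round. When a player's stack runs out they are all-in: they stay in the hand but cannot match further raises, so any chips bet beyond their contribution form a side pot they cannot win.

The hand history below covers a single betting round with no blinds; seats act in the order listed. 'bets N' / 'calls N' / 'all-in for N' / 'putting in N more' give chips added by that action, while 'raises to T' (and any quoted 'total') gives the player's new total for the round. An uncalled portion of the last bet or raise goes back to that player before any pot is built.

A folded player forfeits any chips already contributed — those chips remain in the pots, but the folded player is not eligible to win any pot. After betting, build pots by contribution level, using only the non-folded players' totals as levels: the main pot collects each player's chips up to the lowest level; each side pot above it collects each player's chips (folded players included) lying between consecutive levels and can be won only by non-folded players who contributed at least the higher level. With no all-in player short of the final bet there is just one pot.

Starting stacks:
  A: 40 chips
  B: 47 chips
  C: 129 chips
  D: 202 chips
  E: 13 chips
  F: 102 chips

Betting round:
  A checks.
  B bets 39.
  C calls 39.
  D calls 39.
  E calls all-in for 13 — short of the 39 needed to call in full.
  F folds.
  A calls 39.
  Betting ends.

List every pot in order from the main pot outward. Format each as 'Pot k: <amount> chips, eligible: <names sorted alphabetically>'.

Contributions: A=39, B=39, C=39, D=39, E=13
Folded: F
Pot levels (distinct totals of non-folded players): 13, 39
Layer 1-13: 13 each from A, B, C, D, E = 13*5 = 65 chips; eligible A, B, C, D, E
Layer 14-39: 26 each from A, B, C, D = 26*4 = 104 chips; eligible A, B, C, D

Pot 1: 65 chips, eligible: A, B, C, D, E
Pot 2: 104 chips, eligible: A, B, C, D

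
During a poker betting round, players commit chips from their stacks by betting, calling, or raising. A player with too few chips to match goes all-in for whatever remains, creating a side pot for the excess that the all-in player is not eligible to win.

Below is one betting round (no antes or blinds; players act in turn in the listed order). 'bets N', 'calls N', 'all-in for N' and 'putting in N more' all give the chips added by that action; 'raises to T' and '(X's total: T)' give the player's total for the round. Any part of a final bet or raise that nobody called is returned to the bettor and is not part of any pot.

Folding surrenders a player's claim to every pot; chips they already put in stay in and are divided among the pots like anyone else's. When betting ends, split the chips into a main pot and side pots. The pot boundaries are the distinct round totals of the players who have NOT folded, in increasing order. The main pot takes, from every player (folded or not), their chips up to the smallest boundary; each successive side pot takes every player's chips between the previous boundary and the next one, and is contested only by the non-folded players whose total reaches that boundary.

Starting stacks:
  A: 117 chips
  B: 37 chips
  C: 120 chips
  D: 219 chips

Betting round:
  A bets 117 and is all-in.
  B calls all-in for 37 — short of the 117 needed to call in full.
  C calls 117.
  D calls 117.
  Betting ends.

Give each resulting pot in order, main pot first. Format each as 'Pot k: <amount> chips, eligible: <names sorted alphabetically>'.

Pot 1: 148 chips, eligible: A, B, C, D
Pot 2: 240 chips, eligible: A, C, D

Derivation:
Contributions: A=117, B=37, C=117, D=117
Pot levels (distinct totals of non-folded players): 37, 117
Layer 1-37: 37 each from A, B, C, D = 37*4 = 148 chips; eligible A, B, C, D
Layer 38-117: 80 each from A, C, D = 80*3 = 240 chips; eligible A, C, D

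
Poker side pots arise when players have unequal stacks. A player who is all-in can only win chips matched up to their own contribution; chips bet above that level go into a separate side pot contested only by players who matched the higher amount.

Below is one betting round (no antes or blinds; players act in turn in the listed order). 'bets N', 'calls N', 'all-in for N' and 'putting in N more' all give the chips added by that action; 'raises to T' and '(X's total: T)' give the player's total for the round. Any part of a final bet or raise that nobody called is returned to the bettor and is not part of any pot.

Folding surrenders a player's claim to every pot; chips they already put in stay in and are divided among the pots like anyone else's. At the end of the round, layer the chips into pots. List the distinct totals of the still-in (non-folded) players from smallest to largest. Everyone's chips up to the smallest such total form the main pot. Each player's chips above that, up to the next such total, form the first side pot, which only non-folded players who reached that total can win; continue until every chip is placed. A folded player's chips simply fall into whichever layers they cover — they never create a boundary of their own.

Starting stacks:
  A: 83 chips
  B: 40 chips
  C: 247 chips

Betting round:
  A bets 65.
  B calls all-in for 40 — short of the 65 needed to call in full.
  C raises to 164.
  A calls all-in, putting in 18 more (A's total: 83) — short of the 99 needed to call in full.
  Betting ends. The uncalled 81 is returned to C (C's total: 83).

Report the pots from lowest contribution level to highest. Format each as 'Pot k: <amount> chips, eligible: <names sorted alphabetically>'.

Pot 1: 120 chips, eligible: A, B, C
Pot 2: 86 chips, eligible: A, C

Derivation:
Contributions (after 81 returned to C): A=83, B=40, C=83
Pot levels (distinct totals of non-folded players): 40, 83
Layer 1-40: 40 each from A, B, C = 40*3 = 120 chips; eligible A, B, C
Layer 41-83: 43 each from A, C = 43*2 = 86 chips; eligible A, C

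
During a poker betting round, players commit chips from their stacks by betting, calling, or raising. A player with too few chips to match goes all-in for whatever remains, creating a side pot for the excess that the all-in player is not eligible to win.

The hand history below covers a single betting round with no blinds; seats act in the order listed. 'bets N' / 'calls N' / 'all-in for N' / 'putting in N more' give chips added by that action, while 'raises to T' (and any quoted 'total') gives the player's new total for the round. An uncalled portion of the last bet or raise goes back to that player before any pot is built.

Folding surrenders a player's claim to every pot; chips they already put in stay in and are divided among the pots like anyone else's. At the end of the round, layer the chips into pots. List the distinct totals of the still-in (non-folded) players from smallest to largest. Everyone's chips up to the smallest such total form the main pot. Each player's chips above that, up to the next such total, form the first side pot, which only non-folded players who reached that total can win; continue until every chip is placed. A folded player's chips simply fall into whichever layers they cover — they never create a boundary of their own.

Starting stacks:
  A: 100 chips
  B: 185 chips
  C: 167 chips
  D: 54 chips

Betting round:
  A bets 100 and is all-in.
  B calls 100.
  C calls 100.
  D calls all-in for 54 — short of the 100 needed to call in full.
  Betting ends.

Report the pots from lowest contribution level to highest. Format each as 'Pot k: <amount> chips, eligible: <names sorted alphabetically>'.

Pot 1: 216 chips, eligible: A, B, C, D
Pot 2: 138 chips, eligible: A, B, C

Derivation:
Contributions: A=100, B=100, C=100, D=54
Pot levels (distinct totals of non-folded players): 54, 100
Layer 1-54: 54 each from A, B, C, D = 54*4 = 216 chips; eligible A, B, C, D
Layer 55-100: 46 each from A, B, C = 46*3 = 138 chips; eligible A, B, C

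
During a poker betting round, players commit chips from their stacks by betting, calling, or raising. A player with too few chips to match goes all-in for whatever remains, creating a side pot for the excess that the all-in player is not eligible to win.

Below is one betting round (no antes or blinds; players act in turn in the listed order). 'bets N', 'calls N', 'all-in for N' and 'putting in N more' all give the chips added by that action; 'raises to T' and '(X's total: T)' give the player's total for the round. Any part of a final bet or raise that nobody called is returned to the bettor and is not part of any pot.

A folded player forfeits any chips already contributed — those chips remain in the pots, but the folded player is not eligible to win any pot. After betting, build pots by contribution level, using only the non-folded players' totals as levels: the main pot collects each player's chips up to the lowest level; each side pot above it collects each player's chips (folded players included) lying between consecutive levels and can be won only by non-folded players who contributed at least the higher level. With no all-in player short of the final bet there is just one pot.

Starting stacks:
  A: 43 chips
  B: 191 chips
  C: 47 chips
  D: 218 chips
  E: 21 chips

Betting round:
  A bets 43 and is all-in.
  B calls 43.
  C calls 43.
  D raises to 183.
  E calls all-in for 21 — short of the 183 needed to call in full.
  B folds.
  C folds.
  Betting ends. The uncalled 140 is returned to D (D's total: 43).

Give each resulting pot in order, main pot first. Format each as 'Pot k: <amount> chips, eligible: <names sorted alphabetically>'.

Pot 1: 105 chips, eligible: A, D, E
Pot 2: 88 chips, eligible: A, D

Derivation:
Contributions (after 140 returned to D): A=43, B=43, C=43, D=43, E=21
Folded: B, C
Pot levels (distinct totals of non-folded players): 21, 43
Layer 1-21: 21 each from A, B, C, D, E = 21*5 = 105 chips; eligible A, D, E
Layer 22-43: 22 each from A, B, C, D = 22*4 = 88 chips; eligible A, D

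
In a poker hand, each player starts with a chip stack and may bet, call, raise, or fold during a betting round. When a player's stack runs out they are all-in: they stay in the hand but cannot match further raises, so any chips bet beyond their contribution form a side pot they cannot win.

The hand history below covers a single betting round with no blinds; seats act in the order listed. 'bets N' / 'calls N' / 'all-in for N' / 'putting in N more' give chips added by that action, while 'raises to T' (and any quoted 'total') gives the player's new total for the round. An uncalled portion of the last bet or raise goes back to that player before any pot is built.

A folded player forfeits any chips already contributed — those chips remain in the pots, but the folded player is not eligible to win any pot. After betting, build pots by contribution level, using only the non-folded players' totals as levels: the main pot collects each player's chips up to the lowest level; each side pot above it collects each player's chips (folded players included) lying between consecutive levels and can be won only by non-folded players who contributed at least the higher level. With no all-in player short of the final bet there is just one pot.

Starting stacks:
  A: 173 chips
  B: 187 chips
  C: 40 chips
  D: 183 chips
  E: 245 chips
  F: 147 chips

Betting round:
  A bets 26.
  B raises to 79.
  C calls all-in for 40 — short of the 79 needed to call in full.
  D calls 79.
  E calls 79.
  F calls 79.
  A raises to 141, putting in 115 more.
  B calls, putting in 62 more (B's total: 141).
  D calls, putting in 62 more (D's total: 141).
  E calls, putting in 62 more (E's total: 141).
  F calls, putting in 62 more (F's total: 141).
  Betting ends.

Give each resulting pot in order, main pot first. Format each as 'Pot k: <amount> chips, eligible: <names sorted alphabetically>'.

Pot 1: 240 chips, eligible: A, B, C, D, E, F
Pot 2: 505 chips, eligible: A, B, D, E, F

Derivation:
Contributions: A=141, B=141, C=40, D=141, E=141, F=141
Pot levels (distinct totals of non-folded players): 40, 141
Layer 1-40: 40 each from A, B, C, D, E, F = 40*6 = 240 chips; eligible A, B, C, D, E, F
Layer 41-141: 101 each from A, B, D, E, F = 101*5 = 505 chips; eligible A, B, D, E, F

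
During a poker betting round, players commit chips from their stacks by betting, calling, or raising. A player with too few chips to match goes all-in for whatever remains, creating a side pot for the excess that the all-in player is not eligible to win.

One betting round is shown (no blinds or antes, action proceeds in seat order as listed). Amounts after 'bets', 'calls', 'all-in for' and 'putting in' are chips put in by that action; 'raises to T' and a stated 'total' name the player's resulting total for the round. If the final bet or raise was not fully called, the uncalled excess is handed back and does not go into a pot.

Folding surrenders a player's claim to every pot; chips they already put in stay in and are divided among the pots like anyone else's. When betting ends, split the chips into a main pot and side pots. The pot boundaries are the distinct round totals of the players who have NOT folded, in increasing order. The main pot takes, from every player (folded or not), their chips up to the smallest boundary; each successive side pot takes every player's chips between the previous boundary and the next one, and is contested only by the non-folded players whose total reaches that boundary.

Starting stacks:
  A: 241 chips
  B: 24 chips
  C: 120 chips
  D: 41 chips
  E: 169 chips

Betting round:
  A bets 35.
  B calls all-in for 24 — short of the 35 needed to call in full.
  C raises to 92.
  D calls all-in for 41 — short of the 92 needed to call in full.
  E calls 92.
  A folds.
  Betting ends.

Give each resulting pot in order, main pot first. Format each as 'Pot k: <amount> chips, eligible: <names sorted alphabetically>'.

Contributions: A=35, B=24, C=92, D=41, E=92
Folded: A
Pot levels (distinct totals of non-folded players): 24, 41, 92
Layer 1-24: 24 each from A, B, C, D, E = 24*5 = 120 chips; eligible B, C, D, E
Layer 25-41: A 11 + C 17 + D 17 + E 17 = 62 chips; eligible C, D, E
Layer 42-92: 51 each from C, E = 51*2 = 102 chips; eligible C, E

Pot 1: 120 chips, eligible: B, C, D, E
Pot 2: 62 chips, eligible: C, D, E
Pot 3: 102 chips, eligible: C, E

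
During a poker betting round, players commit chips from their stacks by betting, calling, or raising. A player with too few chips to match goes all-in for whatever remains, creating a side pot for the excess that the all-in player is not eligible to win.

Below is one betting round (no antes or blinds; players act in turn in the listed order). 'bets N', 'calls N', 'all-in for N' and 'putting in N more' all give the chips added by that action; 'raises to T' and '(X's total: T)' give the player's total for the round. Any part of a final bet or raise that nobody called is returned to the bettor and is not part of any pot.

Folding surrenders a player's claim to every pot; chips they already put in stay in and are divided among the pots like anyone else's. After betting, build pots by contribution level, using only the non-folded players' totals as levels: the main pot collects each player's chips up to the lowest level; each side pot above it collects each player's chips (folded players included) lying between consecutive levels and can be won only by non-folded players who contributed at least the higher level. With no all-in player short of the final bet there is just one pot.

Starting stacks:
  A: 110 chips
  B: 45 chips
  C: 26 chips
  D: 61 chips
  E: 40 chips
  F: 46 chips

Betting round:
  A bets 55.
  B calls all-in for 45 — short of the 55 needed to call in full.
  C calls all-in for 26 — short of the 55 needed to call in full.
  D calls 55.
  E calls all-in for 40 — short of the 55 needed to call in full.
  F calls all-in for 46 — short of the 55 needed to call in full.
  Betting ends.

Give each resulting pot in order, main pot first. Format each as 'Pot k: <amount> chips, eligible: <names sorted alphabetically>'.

Contributions: A=55, B=45, C=26, D=55, E=40, F=46
Pot levels (distinct totals of non-folded players): 26, 40, 45, 46, 55
Layer 1-26: 26 each from A, B, C, D, E, F = 26*6 = 156 chips; eligible A, B, C, D, E, F
Layer 27-40: 14 each from A, B, D, E, F = 14*5 = 70 chips; eligible A, B, D, E, F
Layer 41-45: 5 each from A, B, D, F = 5*4 = 20 chips; eligible A, B, D, F
Layer 46-46: 1 each from A, D, F = 1*3 = 3 chips; eligible A, D, F
Layer 47-55: 9 each from A, D = 9*2 = 18 chips; eligible A, D

Pot 1: 156 chips, eligible: A, B, C, D, E, F
Pot 2: 70 chips, eligible: A, B, D, E, F
Pot 3: 20 chips, eligible: A, B, D, F
Pot 4: 3 chips, eligible: A, D, F
Pot 5: 18 chips, eligible: A, D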